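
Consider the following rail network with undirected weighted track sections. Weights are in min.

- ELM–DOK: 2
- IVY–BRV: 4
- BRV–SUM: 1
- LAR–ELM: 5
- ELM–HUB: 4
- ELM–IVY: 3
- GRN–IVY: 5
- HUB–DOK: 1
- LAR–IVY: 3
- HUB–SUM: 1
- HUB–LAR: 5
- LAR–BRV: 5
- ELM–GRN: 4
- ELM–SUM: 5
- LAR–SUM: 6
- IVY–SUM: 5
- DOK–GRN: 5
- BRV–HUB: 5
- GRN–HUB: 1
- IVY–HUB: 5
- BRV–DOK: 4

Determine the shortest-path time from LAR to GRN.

Shortest distances from LAR:
LAR: 0
IVY: 3  (via LAR)
ELM: 5  (via LAR)
HUB: 5  (via LAR)
BRV: 5  (via LAR)
SUM: 6  (via LAR)
GRN: 6  (via HUB)
Shortest route: LAR–HUB–GRN = 6 min.

6 min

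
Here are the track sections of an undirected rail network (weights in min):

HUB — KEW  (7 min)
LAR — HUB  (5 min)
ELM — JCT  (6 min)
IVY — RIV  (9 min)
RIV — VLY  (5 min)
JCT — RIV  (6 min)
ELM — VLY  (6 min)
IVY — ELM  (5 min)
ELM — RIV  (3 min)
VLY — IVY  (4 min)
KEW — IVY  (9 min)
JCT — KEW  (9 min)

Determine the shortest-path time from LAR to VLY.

Shortest distances from LAR:
LAR: 0
HUB: 5  (via LAR)
KEW: 12  (via HUB)
IVY: 21  (via KEW)
JCT: 21  (via KEW)
VLY: 25  (via IVY)
Shortest route: LAR–HUB–KEW–IVY–VLY = 25 min.

25 min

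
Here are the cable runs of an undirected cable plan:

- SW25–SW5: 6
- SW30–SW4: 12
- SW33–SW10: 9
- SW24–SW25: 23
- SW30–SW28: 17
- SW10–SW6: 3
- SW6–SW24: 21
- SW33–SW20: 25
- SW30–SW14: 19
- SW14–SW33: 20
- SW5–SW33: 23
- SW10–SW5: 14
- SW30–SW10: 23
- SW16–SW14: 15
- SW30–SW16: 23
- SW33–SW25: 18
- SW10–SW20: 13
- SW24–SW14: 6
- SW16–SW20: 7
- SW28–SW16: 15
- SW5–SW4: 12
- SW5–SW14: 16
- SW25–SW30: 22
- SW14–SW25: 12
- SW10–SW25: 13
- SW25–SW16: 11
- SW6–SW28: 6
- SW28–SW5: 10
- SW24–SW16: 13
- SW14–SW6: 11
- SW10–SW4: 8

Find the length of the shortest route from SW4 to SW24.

28

Enumerating some paths:
SW4 → SW10 → SW6 → SW14 → SW24: 8+3+11+6 = 28
SW4 → SW10 → SW6 → SW24: 8+3+21 = 32
SW4 → SW5 → SW14 → SW24: 12+16+6 = 34
SW4 → SW5 → SW25 → SW14 → SW24: 12+6+12+6 = 36
The minimum is 28 via SW4 → SW10 → SW6 → SW14 → SW24.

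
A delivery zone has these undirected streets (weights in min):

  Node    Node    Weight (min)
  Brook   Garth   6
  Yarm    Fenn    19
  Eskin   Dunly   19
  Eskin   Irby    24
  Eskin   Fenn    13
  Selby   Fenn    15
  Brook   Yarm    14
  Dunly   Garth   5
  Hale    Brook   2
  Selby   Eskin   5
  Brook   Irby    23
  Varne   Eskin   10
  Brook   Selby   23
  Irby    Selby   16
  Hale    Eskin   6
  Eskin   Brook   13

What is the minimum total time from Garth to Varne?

Compare a few routes:
Garth - Brook - Hale - Eskin - Varne: 6+2+6+10 = 24
Garth - Brook - Eskin - Varne: 6+13+10 = 29
The minimum is 24 min via Garth - Brook - Hale - Eskin - Varne.

24 min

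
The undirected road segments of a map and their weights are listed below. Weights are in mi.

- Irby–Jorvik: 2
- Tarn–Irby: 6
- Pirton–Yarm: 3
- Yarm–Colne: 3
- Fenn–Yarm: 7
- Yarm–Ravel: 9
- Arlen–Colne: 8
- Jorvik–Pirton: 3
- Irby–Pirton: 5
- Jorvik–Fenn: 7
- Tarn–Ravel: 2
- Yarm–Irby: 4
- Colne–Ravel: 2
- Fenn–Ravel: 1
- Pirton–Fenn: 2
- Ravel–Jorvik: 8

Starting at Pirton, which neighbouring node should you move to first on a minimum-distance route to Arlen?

Candidate routes:
Pirton–Yarm–Colne–Arlen: 3+3+8 = 14
Pirton–Fenn–Ravel–Colne–Arlen: 2+1+2+8 = 13
Cheapest is Pirton–Fenn–Ravel–Colne–Arlen at 13 mi.
So from Pirton the first move is to Fenn.

Fenn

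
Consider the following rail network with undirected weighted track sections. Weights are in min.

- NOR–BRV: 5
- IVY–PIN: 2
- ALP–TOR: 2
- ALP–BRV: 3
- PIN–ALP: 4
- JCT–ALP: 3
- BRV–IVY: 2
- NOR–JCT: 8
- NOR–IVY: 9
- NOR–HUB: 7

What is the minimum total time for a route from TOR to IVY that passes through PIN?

8 min

Best TOR to PIN: TOR → ALP → PIN costing 6
Best PIN to IVY: PIN → IVY costing 2
Total via PIN: 6 + 2 = 8 min.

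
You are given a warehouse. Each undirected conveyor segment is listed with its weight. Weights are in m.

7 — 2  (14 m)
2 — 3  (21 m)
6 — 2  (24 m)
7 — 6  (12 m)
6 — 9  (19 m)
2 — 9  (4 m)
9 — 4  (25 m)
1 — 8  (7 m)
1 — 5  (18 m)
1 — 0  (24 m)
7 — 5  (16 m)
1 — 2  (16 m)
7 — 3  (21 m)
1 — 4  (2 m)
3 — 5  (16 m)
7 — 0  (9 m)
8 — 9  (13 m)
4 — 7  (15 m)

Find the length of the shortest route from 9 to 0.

Settle nodes by increasing distance from 9:
9: 0
2: 4  (via 9)
8: 13  (via 9)
7: 18  (via 2)
6: 19  (via 9)
1: 20  (via 2)
4: 22  (via 1)
3: 25  (via 2)
0: 27  (via 7)
Shortest route: 9 → 2 → 7 → 0 = 27 m.

27 m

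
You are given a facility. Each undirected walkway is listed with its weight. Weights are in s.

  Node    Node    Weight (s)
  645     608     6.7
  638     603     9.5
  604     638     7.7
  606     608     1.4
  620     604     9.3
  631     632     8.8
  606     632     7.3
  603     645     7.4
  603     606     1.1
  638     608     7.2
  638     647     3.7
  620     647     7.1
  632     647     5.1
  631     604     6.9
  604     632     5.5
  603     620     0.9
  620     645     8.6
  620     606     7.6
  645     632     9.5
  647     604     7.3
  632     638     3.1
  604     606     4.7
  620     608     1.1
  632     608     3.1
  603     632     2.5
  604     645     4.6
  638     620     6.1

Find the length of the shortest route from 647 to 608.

8.2 s

Running Dijkstra from 647:
647: 0
638: 3.7  (via 647)
632: 5.1  (via 647)
620: 7.1  (via 647)
604: 7.3  (via 647)
603: 7.6  (via 632)
608: 8.2  (via 632)
Shortest route: 647 → 632 → 608 = 8.2 s.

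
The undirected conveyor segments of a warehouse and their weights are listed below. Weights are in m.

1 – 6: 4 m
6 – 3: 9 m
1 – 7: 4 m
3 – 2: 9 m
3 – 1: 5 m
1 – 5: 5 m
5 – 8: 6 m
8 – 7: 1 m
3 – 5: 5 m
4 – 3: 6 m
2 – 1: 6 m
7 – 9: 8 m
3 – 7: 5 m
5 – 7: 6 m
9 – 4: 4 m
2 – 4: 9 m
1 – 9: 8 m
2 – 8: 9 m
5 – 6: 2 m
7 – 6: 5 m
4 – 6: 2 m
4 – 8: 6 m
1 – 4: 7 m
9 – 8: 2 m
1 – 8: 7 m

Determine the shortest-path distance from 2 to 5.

11 m

Shortest distances from 2:
2: 0
1: 6  (via 2)
3: 9  (via 2)
4: 9  (via 2)
8: 9  (via 2)
6: 10  (via 1)
7: 10  (via 1)
5: 11  (via 1)
Shortest route: 2 → 1 → 5 = 11 m.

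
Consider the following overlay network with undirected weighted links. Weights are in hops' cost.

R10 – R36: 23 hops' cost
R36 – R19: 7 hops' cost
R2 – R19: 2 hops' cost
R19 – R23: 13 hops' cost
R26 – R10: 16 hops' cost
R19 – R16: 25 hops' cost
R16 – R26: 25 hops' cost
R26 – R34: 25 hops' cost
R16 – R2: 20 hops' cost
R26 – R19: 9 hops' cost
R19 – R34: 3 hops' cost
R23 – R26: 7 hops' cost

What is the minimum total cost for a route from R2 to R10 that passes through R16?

61 hops' cost

Shortest R2→R16: R2 → R16 = 20
Shortest R16→R10: R16 → R26 → R10 = 41
Total via R16: 20 + 41 = 61 hops' cost.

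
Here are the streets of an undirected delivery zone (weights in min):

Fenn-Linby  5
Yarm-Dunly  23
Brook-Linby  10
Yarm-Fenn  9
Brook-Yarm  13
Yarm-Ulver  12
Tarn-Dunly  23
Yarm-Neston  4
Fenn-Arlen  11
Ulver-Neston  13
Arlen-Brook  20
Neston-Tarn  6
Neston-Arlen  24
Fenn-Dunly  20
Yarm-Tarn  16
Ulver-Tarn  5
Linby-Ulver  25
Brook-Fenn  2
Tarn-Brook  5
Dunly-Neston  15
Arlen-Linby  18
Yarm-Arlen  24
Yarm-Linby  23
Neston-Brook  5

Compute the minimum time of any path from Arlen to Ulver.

23 min

Settle nodes by increasing distance from Arlen:
Arlen: 0
Fenn: 11  (via Arlen)
Brook: 13  (via Fenn)
Linby: 16  (via Fenn)
Tarn: 18  (via Brook)
Neston: 18  (via Brook)
Yarm: 20  (via Fenn)
Ulver: 23  (via Tarn)
Shortest route: Arlen → Fenn → Brook → Tarn → Ulver = 23 min.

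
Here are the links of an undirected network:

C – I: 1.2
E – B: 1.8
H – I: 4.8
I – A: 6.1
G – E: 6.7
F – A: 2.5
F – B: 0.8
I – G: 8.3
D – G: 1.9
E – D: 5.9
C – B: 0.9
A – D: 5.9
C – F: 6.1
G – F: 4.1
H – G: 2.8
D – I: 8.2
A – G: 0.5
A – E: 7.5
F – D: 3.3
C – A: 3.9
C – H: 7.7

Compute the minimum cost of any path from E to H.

Compare a few routes:
E → B → F → G → H: 1.8+0.8+4.1+2.8 = 9.5
E → G → H: 6.7+2.8 = 9.5
E → B → C → I → H: 1.8+0.9+1.2+4.8 = 8.7
E → B → F → A → G → H: 1.8+0.8+2.5+0.5+2.8 = 8.4
Cheapest is E → B → F → A → G → H at 8.4.

8.4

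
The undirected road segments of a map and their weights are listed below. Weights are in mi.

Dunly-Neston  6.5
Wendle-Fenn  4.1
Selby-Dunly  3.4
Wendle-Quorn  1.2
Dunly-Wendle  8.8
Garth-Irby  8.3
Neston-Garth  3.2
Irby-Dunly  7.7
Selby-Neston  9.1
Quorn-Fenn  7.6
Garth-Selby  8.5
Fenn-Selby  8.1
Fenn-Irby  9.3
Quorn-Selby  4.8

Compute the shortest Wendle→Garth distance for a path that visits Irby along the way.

Shortest Wendle→Irby: Wendle–Fenn–Irby = 13.4
Best Irby to Garth: Irby–Garth costing 8.3
Total via Irby: 13.4 + 8.3 = 21.7 mi.

21.7 mi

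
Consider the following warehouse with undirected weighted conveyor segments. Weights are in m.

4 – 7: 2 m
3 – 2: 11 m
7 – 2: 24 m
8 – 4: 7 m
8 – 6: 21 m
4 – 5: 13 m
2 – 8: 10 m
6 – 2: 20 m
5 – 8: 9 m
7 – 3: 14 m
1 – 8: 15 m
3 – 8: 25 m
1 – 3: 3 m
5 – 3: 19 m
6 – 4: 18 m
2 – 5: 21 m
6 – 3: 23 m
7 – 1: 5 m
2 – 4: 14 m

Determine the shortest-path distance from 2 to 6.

20 m

Enumerating some paths:
2–3–6: 11+23 = 34
2–4–6: 14+18 = 32
2–8–6: 10+21 = 31
2–6: 20 = 20
Cheapest is 2–6 at 20 m.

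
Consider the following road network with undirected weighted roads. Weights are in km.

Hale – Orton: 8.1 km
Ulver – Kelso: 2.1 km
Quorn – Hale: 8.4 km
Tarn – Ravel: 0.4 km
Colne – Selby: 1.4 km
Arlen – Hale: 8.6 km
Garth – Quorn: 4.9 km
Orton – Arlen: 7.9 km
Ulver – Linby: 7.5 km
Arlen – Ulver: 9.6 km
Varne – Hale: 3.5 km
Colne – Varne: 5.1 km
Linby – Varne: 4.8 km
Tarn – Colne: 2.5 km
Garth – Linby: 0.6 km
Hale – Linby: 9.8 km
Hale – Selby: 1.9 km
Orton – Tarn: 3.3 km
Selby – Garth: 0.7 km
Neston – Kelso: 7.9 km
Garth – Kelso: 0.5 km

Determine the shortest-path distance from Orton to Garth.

7.9 km

Running Dijkstra from Orton:
Orton: 0
Tarn: 3.3  (via Orton)
Ravel: 3.7  (via Tarn)
Colne: 5.8  (via Tarn)
Selby: 7.2  (via Colne)
Arlen: 7.9  (via Orton)
Garth: 7.9  (via Selby)
Shortest route: Orton → Tarn → Colne → Selby → Garth = 7.9 km.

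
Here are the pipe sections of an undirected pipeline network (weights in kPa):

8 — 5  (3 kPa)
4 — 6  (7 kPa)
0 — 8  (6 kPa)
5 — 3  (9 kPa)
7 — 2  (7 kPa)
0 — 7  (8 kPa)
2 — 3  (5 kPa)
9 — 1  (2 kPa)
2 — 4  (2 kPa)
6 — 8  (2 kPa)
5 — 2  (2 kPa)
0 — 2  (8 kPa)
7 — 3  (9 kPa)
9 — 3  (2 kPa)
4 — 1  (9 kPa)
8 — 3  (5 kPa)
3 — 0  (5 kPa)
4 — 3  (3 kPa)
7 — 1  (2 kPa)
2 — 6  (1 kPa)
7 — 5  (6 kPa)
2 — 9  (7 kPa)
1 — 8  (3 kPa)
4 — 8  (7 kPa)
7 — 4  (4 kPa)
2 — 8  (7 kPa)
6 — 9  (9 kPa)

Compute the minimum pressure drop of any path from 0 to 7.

Enumerating some paths:
0 - 8 - 1 - 7: 6+3+2 = 11
0 - 3 - 9 - 1 - 7: 5+2+2+2 = 11
0 - 7: 8 = 8
0 - 3 - 4 - 7: 5+3+4 = 12
Cheapest is 0 - 7 at 8 kPa.

8 kPa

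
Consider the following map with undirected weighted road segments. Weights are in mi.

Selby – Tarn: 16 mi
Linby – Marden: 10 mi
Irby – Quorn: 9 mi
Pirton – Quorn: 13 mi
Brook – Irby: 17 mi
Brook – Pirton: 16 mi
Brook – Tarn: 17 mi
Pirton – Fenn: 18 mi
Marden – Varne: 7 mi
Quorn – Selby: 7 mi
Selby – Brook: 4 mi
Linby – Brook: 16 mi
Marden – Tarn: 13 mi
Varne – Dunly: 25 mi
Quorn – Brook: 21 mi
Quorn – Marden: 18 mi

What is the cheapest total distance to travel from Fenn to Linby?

Settle nodes by increasing distance from Fenn:
Fenn: 0
Pirton: 18  (via Fenn)
Quorn: 31  (via Pirton)
Brook: 34  (via Pirton)
Selby: 38  (via Quorn)
Irby: 40  (via Quorn)
Marden: 49  (via Quorn)
Linby: 50  (via Brook)
Shortest route: Fenn–Pirton–Brook–Linby = 50 mi.

50 mi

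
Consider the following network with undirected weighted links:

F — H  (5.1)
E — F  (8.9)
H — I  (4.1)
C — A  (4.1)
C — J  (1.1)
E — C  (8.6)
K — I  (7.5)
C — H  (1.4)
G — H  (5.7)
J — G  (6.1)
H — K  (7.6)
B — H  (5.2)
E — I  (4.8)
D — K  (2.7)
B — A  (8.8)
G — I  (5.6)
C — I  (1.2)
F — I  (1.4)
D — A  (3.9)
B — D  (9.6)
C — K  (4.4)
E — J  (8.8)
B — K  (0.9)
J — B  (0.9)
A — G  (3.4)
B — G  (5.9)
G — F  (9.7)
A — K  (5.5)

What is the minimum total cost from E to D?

11.6

Compare a few routes:
E → I → C → J → B → K → D: 4.8+1.2+1.1+0.9+0.9+2.7 = 11.6
E → J → B → K → D: 8.8+0.9+0.9+2.7 = 13.3
E → I → C → K → D: 4.8+1.2+4.4+2.7 = 13.1
The minimum is 11.6 via E → I → C → J → B → K → D.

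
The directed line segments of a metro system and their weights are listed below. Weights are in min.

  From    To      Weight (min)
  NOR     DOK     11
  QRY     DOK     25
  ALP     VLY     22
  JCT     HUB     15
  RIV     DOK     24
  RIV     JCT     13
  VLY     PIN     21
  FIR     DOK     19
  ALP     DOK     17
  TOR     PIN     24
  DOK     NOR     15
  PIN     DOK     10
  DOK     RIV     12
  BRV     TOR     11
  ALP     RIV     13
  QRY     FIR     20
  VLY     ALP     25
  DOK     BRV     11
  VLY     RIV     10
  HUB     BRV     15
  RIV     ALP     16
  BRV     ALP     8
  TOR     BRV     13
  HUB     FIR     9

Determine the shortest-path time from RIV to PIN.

Shortest distances from RIV:
RIV: 0
JCT: 13  (via RIV)
ALP: 16  (via RIV)
DOK: 24  (via RIV)
HUB: 28  (via JCT)
BRV: 35  (via DOK)
FIR: 37  (via HUB)
VLY: 38  (via ALP)
NOR: 39  (via DOK)
TOR: 46  (via BRV)
PIN: 59  (via VLY)
Shortest route: RIV → ALP → VLY → PIN = 59 min.

59 min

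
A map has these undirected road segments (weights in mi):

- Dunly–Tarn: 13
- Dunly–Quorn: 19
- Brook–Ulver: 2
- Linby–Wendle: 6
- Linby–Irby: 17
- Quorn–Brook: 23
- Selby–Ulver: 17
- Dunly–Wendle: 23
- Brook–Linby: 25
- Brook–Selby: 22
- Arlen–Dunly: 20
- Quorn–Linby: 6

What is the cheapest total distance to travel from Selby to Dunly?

Candidate routes:
Selby–Brook–Quorn–Dunly: 22+23+19 = 64
Selby–Ulver–Brook–Quorn–Dunly: 17+2+23+19 = 61
Cheapest is Selby–Ulver–Brook–Quorn–Dunly at 61 mi.

61 mi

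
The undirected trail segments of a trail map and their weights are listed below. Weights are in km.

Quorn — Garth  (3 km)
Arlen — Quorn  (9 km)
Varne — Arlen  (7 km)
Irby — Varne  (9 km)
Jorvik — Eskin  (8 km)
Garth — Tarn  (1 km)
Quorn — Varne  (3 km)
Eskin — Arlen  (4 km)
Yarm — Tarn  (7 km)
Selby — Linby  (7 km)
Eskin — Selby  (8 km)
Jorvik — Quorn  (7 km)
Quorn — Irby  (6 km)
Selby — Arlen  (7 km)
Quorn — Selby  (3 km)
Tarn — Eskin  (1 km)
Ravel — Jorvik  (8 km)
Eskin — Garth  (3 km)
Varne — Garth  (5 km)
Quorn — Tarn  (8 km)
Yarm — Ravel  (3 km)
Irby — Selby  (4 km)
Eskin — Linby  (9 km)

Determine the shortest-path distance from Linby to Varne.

13 km

Compare a few routes:
Linby–Selby–Quorn–Varne: 7+3+3 = 13
Linby–Eskin–Tarn–Garth–Varne: 9+1+1+5 = 16
Linby–Eskin–Garth–Varne: 9+3+5 = 17
Linby–Eskin–Tarn–Garth–Quorn–Varne: 9+1+1+3+3 = 17
The minimum is 13 km via Linby–Selby–Quorn–Varne.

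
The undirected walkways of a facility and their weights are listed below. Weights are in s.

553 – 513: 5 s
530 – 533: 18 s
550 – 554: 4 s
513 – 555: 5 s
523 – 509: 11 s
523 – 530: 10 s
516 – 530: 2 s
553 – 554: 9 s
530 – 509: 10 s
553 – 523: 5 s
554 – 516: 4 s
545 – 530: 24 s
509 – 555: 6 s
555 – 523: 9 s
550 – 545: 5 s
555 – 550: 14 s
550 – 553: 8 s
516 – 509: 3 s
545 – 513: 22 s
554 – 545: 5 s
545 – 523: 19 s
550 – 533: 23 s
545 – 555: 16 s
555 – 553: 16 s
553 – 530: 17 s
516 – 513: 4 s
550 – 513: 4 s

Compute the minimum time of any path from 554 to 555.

Settle nodes by increasing distance from 554:
554: 0
550: 4  (via 554)
516: 4  (via 554)
545: 5  (via 554)
530: 6  (via 516)
509: 7  (via 516)
513: 8  (via 550)
553: 9  (via 554)
555: 13  (via 509)
Shortest route: 554–516–509–555 = 13 s.

13 s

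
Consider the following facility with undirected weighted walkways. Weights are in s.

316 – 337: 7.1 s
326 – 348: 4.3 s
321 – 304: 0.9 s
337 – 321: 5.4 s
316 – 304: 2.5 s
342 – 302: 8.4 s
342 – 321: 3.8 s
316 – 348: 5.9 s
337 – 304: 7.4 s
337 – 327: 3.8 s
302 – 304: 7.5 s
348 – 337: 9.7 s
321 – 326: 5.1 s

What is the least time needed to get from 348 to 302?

Candidate routes:
348 - 326 - 321 - 304 - 302: 4.3+5.1+0.9+7.5 = 17.8
348 - 316 - 304 - 302: 5.9+2.5+7.5 = 15.9
The minimum is 15.9 s via 348 - 316 - 304 - 302.

15.9 s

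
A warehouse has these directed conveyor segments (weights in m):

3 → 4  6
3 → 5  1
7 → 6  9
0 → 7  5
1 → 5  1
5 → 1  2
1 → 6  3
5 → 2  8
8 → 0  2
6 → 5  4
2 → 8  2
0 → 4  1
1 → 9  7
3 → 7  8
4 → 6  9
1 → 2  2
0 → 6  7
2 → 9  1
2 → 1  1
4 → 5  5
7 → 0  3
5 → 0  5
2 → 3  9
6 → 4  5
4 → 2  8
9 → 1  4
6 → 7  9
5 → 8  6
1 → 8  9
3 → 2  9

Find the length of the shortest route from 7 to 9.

Settle nodes by increasing distance from 7:
7: 0
0: 3  (via 7)
4: 4  (via 0)
5: 9  (via 4)
6: 9  (via 7)
1: 11  (via 5)
2: 12  (via 4)
9: 13  (via 2)
Shortest route: 7 → 0 → 4 → 2 → 9 = 13 m.

13 m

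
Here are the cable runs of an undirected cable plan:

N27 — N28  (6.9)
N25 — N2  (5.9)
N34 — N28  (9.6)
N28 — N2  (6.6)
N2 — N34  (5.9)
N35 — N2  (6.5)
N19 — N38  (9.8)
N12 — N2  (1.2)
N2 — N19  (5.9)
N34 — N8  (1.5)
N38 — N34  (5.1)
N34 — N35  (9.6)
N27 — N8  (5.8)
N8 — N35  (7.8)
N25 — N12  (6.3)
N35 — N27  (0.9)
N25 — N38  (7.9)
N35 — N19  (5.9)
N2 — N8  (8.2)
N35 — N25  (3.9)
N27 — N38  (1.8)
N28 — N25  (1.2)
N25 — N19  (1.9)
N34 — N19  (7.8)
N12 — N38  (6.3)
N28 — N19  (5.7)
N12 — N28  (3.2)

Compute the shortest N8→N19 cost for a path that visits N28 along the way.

14.2

Best N8 to N28: N8 → N34 → N28 costing 11.1
Best N28 to N19: N28 → N25 → N19 costing 3.1
Total via N28: 11.1 + 3.1 = 14.2.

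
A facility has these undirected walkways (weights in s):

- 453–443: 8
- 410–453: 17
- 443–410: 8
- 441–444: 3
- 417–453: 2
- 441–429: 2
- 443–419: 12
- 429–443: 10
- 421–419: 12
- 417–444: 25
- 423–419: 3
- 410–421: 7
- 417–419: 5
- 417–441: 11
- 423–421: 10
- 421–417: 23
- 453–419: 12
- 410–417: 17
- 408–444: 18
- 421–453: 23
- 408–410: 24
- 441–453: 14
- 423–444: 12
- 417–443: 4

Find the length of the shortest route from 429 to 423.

Shortest distances from 429:
429: 0
441: 2  (via 429)
444: 5  (via 441)
443: 10  (via 429)
417: 13  (via 441)
453: 15  (via 417)
423: 17  (via 444)
Shortest route: 429–441–444–423 = 17 s.

17 s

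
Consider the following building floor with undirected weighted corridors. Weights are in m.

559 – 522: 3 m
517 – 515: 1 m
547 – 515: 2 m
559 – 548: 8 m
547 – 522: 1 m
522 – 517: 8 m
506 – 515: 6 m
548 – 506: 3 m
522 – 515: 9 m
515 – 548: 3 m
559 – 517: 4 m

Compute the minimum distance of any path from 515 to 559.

5 m

Shortest distances from 515:
515: 0
517: 1  (via 515)
547: 2  (via 515)
548: 3  (via 515)
522: 3  (via 547)
559: 5  (via 517)
Shortest route: 515 → 517 → 559 = 5 m.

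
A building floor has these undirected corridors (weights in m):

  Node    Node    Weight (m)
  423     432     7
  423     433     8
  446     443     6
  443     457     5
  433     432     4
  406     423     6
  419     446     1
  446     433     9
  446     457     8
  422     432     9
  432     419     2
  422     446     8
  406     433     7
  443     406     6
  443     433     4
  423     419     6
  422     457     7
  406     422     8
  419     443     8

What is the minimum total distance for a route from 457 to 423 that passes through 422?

Shortest 457→422: 457 → 422 = 7
Shortest 422→423: 422 → 406 → 423 = 14
Total via 422: 7 + 14 = 21 m.

21 m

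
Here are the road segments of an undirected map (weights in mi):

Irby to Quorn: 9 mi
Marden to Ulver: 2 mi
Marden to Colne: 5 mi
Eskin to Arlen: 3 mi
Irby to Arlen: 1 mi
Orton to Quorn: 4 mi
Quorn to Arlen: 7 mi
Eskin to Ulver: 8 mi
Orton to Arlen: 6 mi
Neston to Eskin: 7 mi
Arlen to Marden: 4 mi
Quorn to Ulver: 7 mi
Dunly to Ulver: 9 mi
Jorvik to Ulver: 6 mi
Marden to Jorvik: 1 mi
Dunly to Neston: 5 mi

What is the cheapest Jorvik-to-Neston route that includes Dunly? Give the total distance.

Best Jorvik to Dunly: Jorvik–Marden–Ulver–Dunly costing 12
Best Dunly to Neston: Dunly–Neston costing 5
Total via Dunly: 12 + 5 = 17 mi.

17 mi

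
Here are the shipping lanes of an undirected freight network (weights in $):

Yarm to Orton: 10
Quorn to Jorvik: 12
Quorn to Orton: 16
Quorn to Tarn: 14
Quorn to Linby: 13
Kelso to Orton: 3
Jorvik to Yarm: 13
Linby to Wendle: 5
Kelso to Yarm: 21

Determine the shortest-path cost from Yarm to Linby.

Shortest distances from Yarm:
Yarm: 0
Orton: 10  (via Yarm)
Kelso: 13  (via Orton)
Jorvik: 13  (via Yarm)
Quorn: 25  (via Jorvik)
Linby: 38  (via Quorn)
Shortest route: Yarm–Jorvik–Quorn–Linby = $38.

$38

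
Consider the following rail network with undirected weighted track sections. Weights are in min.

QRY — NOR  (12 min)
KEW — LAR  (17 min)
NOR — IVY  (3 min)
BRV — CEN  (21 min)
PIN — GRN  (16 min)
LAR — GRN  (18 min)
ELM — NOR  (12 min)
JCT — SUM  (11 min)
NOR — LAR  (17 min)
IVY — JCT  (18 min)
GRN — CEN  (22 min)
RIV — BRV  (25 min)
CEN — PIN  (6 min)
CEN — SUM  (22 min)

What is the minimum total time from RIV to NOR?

100 min

Enumerating some paths:
RIV - BRV - CEN - SUM - JCT - IVY - NOR: 25+21+22+11+18+3 = 100
RIV - BRV - CEN - PIN - GRN - LAR - NOR: 25+21+6+16+18+17 = 103
RIV - BRV - CEN - GRN - LAR - NOR: 25+21+22+18+17 = 103
Cheapest is RIV - BRV - CEN - SUM - JCT - IVY - NOR at 100 min.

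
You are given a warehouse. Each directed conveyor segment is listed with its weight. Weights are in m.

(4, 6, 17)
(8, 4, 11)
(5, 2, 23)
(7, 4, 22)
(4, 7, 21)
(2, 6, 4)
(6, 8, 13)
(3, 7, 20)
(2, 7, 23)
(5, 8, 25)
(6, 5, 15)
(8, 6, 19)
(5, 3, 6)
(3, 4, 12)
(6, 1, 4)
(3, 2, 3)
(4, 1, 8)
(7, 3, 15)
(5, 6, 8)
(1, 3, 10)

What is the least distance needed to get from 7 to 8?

35 m

Running Dijkstra from 7:
7: 0
3: 15  (via 7)
2: 18  (via 3)
4: 22  (via 7)
6: 22  (via 2)
1: 26  (via 6)
8: 35  (via 6)
Shortest route: 7 → 3 → 2 → 6 → 8 = 35 m.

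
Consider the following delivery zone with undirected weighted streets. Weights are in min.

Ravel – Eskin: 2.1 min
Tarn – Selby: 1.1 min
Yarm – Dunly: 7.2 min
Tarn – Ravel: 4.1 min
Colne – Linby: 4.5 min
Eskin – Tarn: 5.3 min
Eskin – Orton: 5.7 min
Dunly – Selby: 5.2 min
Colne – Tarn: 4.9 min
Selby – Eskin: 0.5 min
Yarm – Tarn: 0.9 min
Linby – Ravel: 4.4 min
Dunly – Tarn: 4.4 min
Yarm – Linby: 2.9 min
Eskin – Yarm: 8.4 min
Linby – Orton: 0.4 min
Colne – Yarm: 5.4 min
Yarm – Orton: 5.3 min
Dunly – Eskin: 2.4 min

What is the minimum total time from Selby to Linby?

Candidate routes:
Selby–Tarn–Yarm–Linby: 1.1+0.9+2.9 = 4.9
Selby–Eskin–Orton–Linby: 0.5+5.7+0.4 = 6.6
The minimum is 4.9 min via Selby–Tarn–Yarm–Linby.

4.9 min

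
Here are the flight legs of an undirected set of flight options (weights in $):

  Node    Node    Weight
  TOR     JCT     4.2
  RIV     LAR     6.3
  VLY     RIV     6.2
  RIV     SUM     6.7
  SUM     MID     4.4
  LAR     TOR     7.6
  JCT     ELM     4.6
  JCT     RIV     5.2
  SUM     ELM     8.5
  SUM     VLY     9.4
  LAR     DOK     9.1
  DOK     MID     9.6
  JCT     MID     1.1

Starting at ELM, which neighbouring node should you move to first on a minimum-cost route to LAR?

JCT

Enumerating some paths:
ELM - JCT - MID - SUM - RIV - LAR: 4.6+1.1+4.4+6.7+6.3 = 23.1
ELM - SUM - RIV - LAR: 8.5+6.7+6.3 = 21.5
ELM - JCT - RIV - LAR: 4.6+5.2+6.3 = 16.1
ELM - JCT - TOR - LAR: 4.6+4.2+7.6 = 16.4
Cheapest is ELM - JCT - RIV - LAR at $16.1.
So from ELM the first move is to JCT.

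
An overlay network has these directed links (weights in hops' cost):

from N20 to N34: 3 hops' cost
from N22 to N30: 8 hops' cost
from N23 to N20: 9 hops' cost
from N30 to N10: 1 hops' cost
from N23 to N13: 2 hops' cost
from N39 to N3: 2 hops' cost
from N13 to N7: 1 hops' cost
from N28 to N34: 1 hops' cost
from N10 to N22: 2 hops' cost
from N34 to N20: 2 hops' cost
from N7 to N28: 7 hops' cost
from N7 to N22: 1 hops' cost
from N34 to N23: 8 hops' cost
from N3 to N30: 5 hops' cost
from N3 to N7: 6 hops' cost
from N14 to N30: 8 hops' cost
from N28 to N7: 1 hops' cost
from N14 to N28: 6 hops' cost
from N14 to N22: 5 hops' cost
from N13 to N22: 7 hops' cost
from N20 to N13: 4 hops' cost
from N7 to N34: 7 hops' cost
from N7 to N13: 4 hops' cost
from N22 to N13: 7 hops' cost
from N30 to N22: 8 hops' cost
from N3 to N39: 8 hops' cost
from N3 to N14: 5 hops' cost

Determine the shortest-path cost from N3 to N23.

20 hops' cost

Compare a few routes:
N3–N7–N34–N23: 6+7+8 = 21
N3–N14–N28–N34–N23: 5+6+1+8 = 20
N3–N7–N28–N34–N23: 6+7+1+8 = 22
The minimum is 20 hops' cost via N3–N14–N28–N34–N23.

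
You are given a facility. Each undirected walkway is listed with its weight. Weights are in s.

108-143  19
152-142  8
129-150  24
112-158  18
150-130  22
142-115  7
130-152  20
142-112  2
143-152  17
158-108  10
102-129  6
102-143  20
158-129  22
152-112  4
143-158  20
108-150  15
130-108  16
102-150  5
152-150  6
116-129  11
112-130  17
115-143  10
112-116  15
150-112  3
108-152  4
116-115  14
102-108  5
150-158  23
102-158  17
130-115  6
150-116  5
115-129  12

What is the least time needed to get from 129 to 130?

Shortest distances from 129:
129: 0
102: 6  (via 129)
150: 11  (via 102)
116: 11  (via 129)
108: 11  (via 102)
115: 12  (via 129)
112: 14  (via 150)
152: 15  (via 108)
142: 16  (via 112)
130: 18  (via 115)
Shortest route: 129–115–130 = 18 s.

18 s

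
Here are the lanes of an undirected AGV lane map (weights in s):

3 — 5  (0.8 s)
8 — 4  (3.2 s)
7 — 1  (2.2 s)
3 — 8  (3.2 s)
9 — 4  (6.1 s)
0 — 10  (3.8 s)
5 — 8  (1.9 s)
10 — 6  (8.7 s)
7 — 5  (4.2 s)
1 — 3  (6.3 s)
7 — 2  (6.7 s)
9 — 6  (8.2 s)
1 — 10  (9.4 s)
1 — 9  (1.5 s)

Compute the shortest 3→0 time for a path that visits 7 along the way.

Best 3 to 7: 3–5–7 costing 5
Shortest 7→0: 7–1–10–0 = 15.4
Total via 7: 5 + 15.4 = 20.4 s.

20.4 s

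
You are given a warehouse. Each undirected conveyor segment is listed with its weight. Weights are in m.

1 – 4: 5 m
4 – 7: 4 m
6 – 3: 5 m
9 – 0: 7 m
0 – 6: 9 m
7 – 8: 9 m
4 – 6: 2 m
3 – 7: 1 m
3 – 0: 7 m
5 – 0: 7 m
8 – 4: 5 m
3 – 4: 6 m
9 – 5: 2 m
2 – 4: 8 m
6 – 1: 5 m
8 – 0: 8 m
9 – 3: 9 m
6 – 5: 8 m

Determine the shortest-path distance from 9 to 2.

Candidate routes:
9 → 3 → 7 → 4 → 2: 9+1+4+8 = 22
9 → 5 → 6 → 4 → 2: 2+8+2+8 = 20
The minimum is 20 m via 9 → 5 → 6 → 4 → 2.

20 m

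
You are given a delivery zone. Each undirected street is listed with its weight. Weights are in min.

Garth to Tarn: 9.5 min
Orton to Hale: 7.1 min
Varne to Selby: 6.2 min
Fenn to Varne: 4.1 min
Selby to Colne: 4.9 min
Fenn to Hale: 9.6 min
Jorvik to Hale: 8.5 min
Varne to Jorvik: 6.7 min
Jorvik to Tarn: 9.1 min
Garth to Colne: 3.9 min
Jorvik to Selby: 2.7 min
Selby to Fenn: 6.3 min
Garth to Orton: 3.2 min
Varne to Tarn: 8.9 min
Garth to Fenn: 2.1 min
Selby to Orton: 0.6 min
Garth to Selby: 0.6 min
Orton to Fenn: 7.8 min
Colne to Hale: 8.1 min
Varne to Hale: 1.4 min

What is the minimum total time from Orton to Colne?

5.1 min

Candidate routes:
Orton - Selby - Colne: 0.6+4.9 = 5.5
Orton - Selby - Garth - Colne: 0.6+0.6+3.9 = 5.1
Cheapest is Orton - Selby - Garth - Colne at 5.1 min.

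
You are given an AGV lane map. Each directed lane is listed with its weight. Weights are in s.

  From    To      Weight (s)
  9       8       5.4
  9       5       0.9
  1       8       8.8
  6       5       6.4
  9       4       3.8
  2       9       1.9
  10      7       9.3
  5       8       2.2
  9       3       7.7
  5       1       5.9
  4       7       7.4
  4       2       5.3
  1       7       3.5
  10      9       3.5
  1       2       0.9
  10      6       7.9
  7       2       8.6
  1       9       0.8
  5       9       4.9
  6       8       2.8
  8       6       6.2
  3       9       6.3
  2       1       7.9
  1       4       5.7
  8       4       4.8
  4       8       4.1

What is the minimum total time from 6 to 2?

12.9 s

Shortest distances from 6:
6: 0
8: 2.8  (via 6)
5: 6.4  (via 6)
4: 7.6  (via 8)
9: 11.3  (via 5)
1: 12.3  (via 5)
2: 12.9  (via 4)
Shortest route: 6–8–4–2 = 12.9 s.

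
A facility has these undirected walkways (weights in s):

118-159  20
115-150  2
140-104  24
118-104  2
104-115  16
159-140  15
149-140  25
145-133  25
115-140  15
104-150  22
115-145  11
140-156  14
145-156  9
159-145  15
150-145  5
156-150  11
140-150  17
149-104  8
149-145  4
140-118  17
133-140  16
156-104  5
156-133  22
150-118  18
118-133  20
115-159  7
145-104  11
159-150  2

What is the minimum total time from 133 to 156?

22 s

Shortest distances from 133:
133: 0
140: 16  (via 133)
118: 20  (via 133)
104: 22  (via 118)
156: 22  (via 133)
Shortest route: 133 → 156 = 22 s.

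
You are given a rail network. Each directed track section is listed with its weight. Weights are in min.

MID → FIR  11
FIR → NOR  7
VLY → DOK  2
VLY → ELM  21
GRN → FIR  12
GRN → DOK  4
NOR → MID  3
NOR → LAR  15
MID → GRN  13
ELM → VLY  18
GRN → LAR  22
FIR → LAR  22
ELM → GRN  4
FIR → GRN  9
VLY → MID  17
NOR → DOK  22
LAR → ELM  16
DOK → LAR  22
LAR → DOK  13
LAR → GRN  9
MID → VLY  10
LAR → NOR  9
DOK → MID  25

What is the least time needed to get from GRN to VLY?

Compare a few routes:
GRN → FIR → NOR → MID → VLY: 12+7+3+10 = 32
GRN → LAR → NOR → MID → VLY: 22+9+3+10 = 44
GRN → DOK → MID → VLY: 4+25+10 = 39
Cheapest is GRN → FIR → NOR → MID → VLY at 32 min.

32 min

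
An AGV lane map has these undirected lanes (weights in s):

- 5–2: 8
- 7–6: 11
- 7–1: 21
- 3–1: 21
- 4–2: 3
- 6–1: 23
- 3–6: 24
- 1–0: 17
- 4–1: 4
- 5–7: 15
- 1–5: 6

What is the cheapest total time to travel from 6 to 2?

30 s

Settle nodes by increasing distance from 6:
6: 0
7: 11  (via 6)
1: 23  (via 6)
3: 24  (via 6)
5: 26  (via 7)
4: 27  (via 1)
2: 30  (via 4)
Shortest route: 6 → 1 → 4 → 2 = 30 s.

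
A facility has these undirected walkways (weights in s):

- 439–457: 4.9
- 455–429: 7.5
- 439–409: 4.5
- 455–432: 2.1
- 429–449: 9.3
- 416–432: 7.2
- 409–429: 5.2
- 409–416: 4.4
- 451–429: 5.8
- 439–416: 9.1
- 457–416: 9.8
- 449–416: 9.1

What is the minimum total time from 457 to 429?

14.6 s

Running Dijkstra from 457:
457: 0
439: 4.9  (via 457)
409: 9.4  (via 439)
416: 9.8  (via 457)
429: 14.6  (via 409)
Shortest route: 457–439–409–429 = 14.6 s.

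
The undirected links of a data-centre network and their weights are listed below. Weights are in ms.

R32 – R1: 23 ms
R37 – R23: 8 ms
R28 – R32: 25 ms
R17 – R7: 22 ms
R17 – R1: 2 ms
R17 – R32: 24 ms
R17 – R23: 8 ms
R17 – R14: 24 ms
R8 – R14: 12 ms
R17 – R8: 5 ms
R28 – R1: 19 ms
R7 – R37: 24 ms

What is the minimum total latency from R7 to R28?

43 ms

Shortest distances from R7:
R7: 0
R17: 22  (via R7)
R1: 24  (via R17)
R37: 24  (via R7)
R8: 27  (via R17)
R23: 30  (via R17)
R14: 39  (via R8)
R28: 43  (via R1)
Shortest route: R7 → R17 → R1 → R28 = 43 ms.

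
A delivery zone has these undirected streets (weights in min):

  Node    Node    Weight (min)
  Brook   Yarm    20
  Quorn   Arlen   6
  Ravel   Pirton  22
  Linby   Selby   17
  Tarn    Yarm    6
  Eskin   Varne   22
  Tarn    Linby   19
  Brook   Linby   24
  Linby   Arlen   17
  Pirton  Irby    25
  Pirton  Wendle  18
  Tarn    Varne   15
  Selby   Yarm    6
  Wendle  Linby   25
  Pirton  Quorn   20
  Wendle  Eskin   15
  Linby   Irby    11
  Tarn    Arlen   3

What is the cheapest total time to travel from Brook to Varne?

41 min

Shortest distances from Brook:
Brook: 0
Yarm: 20  (via Brook)
Linby: 24  (via Brook)
Tarn: 26  (via Yarm)
Selby: 26  (via Yarm)
Arlen: 29  (via Tarn)
Quorn: 35  (via Arlen)
Irby: 35  (via Linby)
Varne: 41  (via Tarn)
Shortest route: Brook–Yarm–Tarn–Varne = 41 min.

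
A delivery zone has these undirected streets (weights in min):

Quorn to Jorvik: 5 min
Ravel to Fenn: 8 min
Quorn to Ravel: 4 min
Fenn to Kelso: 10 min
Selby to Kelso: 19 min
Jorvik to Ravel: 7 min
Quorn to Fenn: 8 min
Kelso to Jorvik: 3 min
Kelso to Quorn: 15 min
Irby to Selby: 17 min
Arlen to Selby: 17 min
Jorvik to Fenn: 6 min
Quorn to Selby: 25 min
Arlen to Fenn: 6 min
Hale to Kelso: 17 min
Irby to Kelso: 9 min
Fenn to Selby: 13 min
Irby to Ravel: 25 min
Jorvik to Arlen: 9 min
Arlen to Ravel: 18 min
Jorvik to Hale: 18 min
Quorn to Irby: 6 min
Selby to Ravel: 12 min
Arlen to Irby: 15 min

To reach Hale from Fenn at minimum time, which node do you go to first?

Enumerating some paths:
Fenn → Kelso → Jorvik → Hale: 10+3+18 = 31
Fenn → Jorvik → Kelso → Hale: 6+3+17 = 26
Fenn → Jorvik → Hale: 6+18 = 24
Fenn → Kelso → Hale: 10+17 = 27
Cheapest is Fenn → Jorvik → Hale at 24 min.
So from Fenn the first move is to Jorvik.

Jorvik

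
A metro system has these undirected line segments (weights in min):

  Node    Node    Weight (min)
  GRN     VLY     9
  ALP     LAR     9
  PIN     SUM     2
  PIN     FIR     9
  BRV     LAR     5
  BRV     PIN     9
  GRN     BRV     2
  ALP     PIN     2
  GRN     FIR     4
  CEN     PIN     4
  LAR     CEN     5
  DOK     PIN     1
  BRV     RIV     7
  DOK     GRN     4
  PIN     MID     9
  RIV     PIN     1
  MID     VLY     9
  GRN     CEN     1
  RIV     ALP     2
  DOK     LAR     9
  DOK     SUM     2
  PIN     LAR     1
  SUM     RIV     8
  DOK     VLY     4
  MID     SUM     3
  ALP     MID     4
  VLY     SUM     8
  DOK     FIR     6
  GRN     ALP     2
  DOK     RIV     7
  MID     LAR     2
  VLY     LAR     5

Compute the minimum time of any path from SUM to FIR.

Settle nodes by increasing distance from SUM:
SUM: 0
PIN: 2  (via SUM)
DOK: 2  (via SUM)
LAR: 3  (via PIN)
MID: 3  (via SUM)
RIV: 3  (via PIN)
ALP: 4  (via PIN)
GRN: 6  (via DOK)
VLY: 6  (via DOK)
CEN: 6  (via PIN)
FIR: 8  (via DOK)
Shortest route: SUM → DOK → FIR = 8 min.

8 min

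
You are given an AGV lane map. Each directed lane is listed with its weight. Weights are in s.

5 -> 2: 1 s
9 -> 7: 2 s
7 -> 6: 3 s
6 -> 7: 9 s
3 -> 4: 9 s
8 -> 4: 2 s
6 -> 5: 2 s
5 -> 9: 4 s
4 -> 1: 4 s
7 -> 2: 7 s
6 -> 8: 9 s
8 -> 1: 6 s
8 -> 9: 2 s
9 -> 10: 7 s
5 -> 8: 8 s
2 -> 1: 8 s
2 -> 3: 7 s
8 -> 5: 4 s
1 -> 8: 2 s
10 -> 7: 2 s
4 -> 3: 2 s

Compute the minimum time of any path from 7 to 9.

Shortest distances from 7:
7: 0
6: 3  (via 7)
5: 5  (via 6)
2: 6  (via 5)
9: 9  (via 5)
Shortest route: 7–6–5–9 = 9 s.

9 s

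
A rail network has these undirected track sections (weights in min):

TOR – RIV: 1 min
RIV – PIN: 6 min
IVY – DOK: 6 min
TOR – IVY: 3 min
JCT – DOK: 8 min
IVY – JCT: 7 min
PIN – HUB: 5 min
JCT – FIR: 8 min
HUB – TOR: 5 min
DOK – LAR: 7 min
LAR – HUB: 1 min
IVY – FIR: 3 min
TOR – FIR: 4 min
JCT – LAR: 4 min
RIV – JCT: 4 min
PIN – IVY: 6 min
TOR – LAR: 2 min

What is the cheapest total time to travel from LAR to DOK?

Shortest distances from LAR:
LAR: 0
HUB: 1  (via LAR)
TOR: 2  (via LAR)
RIV: 3  (via TOR)
JCT: 4  (via LAR)
IVY: 5  (via TOR)
PIN: 6  (via HUB)
FIR: 6  (via TOR)
DOK: 7  (via LAR)
Shortest route: LAR–DOK = 7 min.

7 min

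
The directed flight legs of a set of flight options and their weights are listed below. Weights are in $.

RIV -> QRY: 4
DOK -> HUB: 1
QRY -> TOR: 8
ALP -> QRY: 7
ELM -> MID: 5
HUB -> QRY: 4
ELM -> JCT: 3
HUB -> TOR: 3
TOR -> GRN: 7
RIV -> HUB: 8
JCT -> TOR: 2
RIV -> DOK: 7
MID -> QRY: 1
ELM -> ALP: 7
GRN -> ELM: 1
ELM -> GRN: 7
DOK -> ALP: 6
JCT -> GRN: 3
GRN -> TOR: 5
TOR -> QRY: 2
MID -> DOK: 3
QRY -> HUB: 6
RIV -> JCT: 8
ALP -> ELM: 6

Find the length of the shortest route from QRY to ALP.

Candidate routes:
QRY–TOR–GRN–ELM–MID–DOK–ALP: 8+7+1+5+3+6 = 30
QRY–HUB–TOR–GRN–ELM–ALP: 6+3+7+1+7 = 24
QRY–TOR–GRN–ELM–ALP: 8+7+1+7 = 23
Cheapest is QRY–TOR–GRN–ELM–ALP at $23.

$23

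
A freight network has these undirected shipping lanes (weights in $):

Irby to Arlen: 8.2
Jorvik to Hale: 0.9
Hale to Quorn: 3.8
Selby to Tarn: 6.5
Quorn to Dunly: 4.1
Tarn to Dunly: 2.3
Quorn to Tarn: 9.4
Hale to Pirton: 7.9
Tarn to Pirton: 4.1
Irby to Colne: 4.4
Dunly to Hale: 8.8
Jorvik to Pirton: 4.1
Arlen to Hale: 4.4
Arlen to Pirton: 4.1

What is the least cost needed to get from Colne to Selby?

Shortest distances from Colne:
Colne: 0
Irby: 4.4  (via Colne)
Arlen: 12.6  (via Irby)
Pirton: 16.7  (via Arlen)
Hale: 17  (via Arlen)
Jorvik: 17.9  (via Hale)
Quorn: 20.8  (via Hale)
Tarn: 20.8  (via Pirton)
Dunly: 23.1  (via Tarn)
Selby: 27.3  (via Tarn)
Shortest route: Colne–Irby–Arlen–Pirton–Tarn–Selby = $27.3.

$27.3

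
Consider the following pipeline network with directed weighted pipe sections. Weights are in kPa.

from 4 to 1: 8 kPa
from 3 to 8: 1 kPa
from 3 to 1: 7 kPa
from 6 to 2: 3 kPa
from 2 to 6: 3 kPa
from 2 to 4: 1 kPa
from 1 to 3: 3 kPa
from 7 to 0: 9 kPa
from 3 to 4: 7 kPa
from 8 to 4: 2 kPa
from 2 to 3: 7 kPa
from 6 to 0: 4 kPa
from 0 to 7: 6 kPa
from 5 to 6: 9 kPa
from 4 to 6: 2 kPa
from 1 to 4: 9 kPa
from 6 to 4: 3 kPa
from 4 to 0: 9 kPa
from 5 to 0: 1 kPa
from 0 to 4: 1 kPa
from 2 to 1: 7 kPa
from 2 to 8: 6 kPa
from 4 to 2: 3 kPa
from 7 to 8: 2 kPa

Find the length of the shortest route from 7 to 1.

12 kPa

Enumerating some paths:
7 - 8 - 4 - 1: 2+2+8 = 12
7 - 8 - 4 - 2 - 1: 2+2+3+7 = 14
7 - 8 - 4 - 6 - 2 - 1: 2+2+2+3+7 = 16
Cheapest is 7 - 8 - 4 - 1 at 12 kPa.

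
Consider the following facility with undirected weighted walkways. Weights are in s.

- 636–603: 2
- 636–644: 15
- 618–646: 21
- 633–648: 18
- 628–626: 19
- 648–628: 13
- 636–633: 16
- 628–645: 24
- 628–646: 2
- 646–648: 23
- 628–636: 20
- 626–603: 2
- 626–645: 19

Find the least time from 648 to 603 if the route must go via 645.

58 s

Shortest 648→645: 648–628–645 = 37
Shortest 645→603: 645–626–603 = 21
Total via 645: 37 + 21 = 58 s.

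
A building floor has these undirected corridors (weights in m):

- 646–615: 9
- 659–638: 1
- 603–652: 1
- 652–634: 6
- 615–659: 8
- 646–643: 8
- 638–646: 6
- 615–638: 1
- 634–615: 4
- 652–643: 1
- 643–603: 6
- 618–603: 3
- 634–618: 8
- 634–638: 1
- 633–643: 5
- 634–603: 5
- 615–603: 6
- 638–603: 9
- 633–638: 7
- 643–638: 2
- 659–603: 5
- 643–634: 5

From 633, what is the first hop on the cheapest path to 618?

Candidate routes:
633–638–643–652–603–618: 7+2+1+1+3 = 14
633–643–652–603–618: 5+1+1+3 = 10
The minimum is 10 m via 633–643–652–603–618.
So from 633 the first move is to 643.

643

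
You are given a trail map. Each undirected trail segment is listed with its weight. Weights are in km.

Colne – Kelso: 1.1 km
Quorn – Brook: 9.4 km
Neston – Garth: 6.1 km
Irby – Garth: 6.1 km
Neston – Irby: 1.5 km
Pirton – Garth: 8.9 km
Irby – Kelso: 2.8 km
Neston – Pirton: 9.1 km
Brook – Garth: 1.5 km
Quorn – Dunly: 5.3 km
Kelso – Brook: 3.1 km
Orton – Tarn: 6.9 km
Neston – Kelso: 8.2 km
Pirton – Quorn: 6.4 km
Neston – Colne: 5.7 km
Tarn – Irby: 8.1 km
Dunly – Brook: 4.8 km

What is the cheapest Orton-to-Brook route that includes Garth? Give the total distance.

Best Orton to Garth: Orton–Tarn–Irby–Garth costing 21.1
Shortest Garth→Brook: Garth–Brook = 1.5
Total via Garth: 21.1 + 1.5 = 22.6 km.

22.6 km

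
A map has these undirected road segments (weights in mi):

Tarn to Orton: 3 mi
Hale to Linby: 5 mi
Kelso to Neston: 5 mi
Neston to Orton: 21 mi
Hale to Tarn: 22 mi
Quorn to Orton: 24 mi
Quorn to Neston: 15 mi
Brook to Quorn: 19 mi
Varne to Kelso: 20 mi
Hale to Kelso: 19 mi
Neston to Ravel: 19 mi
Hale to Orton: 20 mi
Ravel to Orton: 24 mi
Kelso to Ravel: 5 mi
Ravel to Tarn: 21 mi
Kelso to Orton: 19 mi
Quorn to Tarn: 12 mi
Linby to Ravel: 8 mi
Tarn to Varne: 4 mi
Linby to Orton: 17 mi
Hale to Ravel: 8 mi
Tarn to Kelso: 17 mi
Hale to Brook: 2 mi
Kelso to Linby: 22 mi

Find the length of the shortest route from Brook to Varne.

28 mi

Compare a few routes:
Brook → Hale → Tarn → Varne: 2+22+4 = 28
Brook → Hale → Orton → Tarn → Varne: 2+20+3+4 = 29
Brook → Hale → Linby → Orton → Tarn → Varne: 2+5+17+3+4 = 31
Brook → Quorn → Tarn → Varne: 19+12+4 = 35
The minimum is 28 mi via Brook → Hale → Tarn → Varne.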